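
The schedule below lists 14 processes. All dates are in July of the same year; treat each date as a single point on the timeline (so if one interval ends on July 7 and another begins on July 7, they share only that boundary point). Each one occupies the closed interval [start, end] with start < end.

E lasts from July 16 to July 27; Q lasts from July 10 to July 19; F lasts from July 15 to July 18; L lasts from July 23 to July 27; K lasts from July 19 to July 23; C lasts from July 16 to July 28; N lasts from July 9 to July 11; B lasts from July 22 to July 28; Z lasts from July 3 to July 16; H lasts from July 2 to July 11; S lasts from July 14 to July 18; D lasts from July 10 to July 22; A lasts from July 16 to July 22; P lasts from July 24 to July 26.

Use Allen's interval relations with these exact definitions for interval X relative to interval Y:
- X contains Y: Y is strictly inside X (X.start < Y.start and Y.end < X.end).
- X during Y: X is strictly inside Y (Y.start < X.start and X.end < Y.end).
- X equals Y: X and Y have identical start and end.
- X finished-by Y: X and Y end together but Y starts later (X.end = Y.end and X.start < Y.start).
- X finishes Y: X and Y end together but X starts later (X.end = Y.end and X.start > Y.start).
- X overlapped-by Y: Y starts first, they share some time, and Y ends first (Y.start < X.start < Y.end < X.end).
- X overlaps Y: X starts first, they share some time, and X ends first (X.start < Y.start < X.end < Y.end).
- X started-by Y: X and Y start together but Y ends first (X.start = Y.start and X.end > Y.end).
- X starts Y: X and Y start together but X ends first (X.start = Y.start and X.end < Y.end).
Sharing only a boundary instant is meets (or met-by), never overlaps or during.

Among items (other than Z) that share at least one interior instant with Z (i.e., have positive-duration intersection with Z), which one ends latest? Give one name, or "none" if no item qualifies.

D

Target Z = [July 3, July 16].
A [July 16, July 22] → met-by → excluded.
B [July 22, July 28] → after → excluded.
C [July 16, July 28] → met-by → excluded.
D [July 10, July 22] → overlapped-by → candidate.
E [July 16, July 27] → met-by → excluded.
F [July 15, July 18] → overlapped-by → candidate.
H [July 2, July 11] → overlaps → candidate.
K [July 19, July 23] → after → excluded.
L [July 23, July 27] → after → excluded.
N [July 9, July 11] → during → candidate.
P [July 24, July 26] → after → excluded.
Q [July 10, July 19] → overlapped-by → candidate.
S [July 14, July 18] → overlapped-by → candidate.
Among candidates, latest end is July 22 → D.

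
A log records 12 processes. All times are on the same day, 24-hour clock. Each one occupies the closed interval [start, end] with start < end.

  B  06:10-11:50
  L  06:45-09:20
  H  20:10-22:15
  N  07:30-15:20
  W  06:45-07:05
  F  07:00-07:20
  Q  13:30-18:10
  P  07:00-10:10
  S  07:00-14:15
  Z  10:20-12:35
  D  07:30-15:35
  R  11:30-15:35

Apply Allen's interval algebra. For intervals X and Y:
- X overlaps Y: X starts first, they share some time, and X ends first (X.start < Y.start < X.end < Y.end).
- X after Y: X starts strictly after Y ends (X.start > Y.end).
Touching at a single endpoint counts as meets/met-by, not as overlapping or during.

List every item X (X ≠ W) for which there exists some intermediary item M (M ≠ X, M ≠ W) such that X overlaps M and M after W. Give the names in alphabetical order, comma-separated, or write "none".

B, D, L, N, P, R, S, Z

Target W = [06:45, 07:05].
Intermediaries M with M after W: D, H, N, Q, R, Z.
Via D — items with X overlaps D: B, L, P, S.
Via H — items with X overlaps H: none.
Via N — items with X overlaps N: B, L, P, S.
Via Q — items with X overlaps Q: D, N, R, S.
Via R — items with X overlaps R: B, N, S, Z.
Via Z — items with X overlaps Z: B.
Union: B, D, L, N, P, R, S, Z.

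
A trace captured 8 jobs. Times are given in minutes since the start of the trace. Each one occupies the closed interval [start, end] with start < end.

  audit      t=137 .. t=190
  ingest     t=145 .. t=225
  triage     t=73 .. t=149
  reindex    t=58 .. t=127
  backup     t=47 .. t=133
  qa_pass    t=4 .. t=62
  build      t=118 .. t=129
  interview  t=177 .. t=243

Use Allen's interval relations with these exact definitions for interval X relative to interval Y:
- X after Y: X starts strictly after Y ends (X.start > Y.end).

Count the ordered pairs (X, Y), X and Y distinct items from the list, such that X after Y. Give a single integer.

Checking all 56 ordered pairs for relation 'after'; matching pairs in alphabetical order:
(audit, backup): audit after backup ✓
(audit, build): audit after build ✓
(audit, qa_pass): audit after qa_pass ✓
(audit, reindex): audit after reindex ✓
(build, qa_pass): build after qa_pass ✓
(ingest, backup): ingest after backup ✓
(ingest, build): ingest after build ✓
(ingest, qa_pass): ingest after qa_pass ✓
(ingest, reindex): ingest after reindex ✓
(interview, backup): interview after backup ✓
(interview, build): interview after build ✓
(interview, qa_pass): interview after qa_pass ✓
(interview, reindex): interview after reindex ✓
(interview, triage): interview after triage ✓
(triage, qa_pass): triage after qa_pass ✓
Count: 15.

15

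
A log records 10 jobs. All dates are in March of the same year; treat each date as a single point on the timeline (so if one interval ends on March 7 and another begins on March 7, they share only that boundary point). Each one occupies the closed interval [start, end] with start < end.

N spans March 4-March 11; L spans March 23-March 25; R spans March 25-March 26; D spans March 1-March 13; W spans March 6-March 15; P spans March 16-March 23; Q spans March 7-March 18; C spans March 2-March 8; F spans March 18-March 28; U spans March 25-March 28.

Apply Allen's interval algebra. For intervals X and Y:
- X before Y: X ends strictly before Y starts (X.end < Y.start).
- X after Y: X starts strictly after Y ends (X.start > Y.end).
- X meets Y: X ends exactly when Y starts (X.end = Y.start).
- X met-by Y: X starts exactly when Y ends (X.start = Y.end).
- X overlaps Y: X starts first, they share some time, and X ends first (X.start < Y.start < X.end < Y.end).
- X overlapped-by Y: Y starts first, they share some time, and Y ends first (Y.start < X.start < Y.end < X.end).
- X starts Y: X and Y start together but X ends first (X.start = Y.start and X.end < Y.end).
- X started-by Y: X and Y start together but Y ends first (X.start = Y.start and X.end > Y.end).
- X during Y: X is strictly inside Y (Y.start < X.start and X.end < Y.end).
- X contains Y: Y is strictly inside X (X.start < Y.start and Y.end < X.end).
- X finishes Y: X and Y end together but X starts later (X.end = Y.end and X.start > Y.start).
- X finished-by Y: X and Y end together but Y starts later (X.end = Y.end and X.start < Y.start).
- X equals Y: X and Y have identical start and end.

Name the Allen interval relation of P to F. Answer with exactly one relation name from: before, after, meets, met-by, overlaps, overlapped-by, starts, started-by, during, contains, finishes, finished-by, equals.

P = [March 16, March 23]; F = [March 18, March 28].
Compare endpoints: P.start < F.start, P.start < F.end, P.end > F.start, P.end < F.end.
That pattern is 'overlaps'.

overlaps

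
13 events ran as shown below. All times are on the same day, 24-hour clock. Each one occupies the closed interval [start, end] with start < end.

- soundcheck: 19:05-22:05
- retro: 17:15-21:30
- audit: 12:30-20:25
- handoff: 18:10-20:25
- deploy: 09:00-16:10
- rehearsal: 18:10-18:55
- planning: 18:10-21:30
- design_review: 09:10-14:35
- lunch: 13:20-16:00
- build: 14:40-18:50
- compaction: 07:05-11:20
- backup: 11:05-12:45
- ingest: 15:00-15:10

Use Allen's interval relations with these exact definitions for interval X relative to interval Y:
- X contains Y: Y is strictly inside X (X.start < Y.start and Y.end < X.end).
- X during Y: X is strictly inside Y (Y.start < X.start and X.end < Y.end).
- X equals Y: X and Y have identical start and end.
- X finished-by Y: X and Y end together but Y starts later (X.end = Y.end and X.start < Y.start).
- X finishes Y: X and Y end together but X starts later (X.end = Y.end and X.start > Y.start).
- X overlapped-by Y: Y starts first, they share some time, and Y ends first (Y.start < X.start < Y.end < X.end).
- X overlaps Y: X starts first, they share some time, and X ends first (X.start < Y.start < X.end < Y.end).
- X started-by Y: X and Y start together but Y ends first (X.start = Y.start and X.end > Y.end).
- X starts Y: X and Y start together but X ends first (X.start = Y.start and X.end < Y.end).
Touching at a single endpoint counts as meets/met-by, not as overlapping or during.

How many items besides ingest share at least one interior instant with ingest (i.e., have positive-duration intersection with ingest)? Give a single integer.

4

Target ingest = [15:00, 15:10].
audit [12:30, 20:25] → contains → counts.
backup [11:05, 12:45] → before → no.
build [14:40, 18:50] → contains → counts.
compaction [07:05, 11:20] → before → no.
deploy [09:00, 16:10] → contains → counts.
design_review [09:10, 14:35] → before → no.
handoff [18:10, 20:25] → after → no.
lunch [13:20, 16:00] → contains → counts.
planning [18:10, 21:30] → after → no.
rehearsal [18:10, 18:55] → after → no.
retro [17:15, 21:30] → after → no.
soundcheck [19:05, 22:05] → after → no.
Total: 4.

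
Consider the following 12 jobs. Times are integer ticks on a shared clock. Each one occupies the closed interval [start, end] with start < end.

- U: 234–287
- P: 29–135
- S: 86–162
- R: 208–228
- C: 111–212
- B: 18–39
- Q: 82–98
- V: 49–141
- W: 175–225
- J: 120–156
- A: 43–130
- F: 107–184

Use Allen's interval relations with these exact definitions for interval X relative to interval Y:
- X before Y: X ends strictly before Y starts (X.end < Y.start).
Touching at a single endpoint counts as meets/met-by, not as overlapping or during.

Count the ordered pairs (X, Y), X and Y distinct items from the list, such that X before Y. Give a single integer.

Checking all 132 ordered pairs for relation 'before'; matching pairs in alphabetical order:
(A, R): A before R ✓
(A, U): A before U ✓
(A, W): A before W ✓
(B, A): B before A ✓
(B, C): B before C ✓
(B, F): B before F ✓
(B, J): B before J ✓
(B, Q): B before Q ✓
(B, R): B before R ✓
(B, S): B before S ✓
(B, U): B before U ✓
(B, V): B before V ✓
(B, W): B before W ✓
(C, U): C before U ✓
(F, R): F before R ✓
(F, U): F before U ✓
(J, R): J before R ✓
(J, U): J before U ✓
(J, W): J before W ✓
(P, R): P before R ✓
(P, U): P before U ✓
(P, W): P before W ✓
(Q, C): Q before C ✓
(Q, F): Q before F ✓
... plus 12 further pairs not listed.
Count: 36.

36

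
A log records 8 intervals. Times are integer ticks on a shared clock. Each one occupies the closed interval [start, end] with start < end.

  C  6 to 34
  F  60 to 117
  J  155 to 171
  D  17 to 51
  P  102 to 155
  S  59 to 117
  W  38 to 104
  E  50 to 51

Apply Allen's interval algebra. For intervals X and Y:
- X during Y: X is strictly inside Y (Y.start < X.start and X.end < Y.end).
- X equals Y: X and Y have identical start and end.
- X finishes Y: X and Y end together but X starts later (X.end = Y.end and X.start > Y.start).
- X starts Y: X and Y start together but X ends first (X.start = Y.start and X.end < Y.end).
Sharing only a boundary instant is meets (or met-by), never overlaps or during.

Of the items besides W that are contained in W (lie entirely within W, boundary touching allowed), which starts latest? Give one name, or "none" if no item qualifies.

E

Target W = [38, 104].
C [6, 34] → before → excluded.
D [17, 51] → overlaps → excluded.
E [50, 51] → during → candidate.
F [60, 117] → overlapped-by → excluded.
J [155, 171] → after → excluded.
P [102, 155] → overlapped-by → excluded.
S [59, 117] → overlapped-by → excluded.
Among candidates, latest start is 50 → E.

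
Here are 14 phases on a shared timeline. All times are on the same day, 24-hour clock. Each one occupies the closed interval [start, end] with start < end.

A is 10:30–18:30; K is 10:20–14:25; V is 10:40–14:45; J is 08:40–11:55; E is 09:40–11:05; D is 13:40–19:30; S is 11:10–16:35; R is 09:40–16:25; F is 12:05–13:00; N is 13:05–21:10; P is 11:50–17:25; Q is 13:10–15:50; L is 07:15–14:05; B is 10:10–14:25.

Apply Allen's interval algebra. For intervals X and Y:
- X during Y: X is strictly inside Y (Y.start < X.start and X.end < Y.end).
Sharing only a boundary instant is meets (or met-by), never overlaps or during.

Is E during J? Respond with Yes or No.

E = [09:40, 11:05], J = [08:40, 11:55].
Actual relation of E to J: during.
Asked whether 'during' holds → Yes.

Yes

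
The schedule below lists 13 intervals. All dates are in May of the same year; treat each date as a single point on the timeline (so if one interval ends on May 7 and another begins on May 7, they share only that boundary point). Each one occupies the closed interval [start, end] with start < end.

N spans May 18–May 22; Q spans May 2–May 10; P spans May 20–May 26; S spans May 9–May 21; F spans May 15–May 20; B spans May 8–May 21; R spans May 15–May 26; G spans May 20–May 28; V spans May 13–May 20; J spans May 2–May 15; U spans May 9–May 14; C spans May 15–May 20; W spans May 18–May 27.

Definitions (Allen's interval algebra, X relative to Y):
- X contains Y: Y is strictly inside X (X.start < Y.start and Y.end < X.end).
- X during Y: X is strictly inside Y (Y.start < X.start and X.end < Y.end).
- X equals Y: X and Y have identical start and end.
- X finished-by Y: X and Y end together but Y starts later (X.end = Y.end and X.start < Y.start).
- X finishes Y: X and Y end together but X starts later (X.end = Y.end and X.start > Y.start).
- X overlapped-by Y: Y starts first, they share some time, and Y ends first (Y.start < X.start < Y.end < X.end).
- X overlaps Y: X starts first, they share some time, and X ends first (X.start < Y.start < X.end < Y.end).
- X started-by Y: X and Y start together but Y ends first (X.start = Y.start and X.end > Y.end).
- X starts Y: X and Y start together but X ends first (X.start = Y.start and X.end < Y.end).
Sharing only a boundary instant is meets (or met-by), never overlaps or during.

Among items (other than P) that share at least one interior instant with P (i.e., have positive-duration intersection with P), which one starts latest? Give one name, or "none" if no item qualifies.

Target P = [May 20, May 26].
B [May 8, May 21] → overlaps → candidate.
C [May 15, May 20] → meets → excluded.
F [May 15, May 20] → meets → excluded.
G [May 20, May 28] → started-by → candidate.
J [May 2, May 15] → before → excluded.
N [May 18, May 22] → overlaps → candidate.
Q [May 2, May 10] → before → excluded.
R [May 15, May 26] → finished-by → candidate.
S [May 9, May 21] → overlaps → candidate.
U [May 9, May 14] → before → excluded.
V [May 13, May 20] → meets → excluded.
W [May 18, May 27] → contains → candidate.
Among candidates, latest start is May 20 → G.

G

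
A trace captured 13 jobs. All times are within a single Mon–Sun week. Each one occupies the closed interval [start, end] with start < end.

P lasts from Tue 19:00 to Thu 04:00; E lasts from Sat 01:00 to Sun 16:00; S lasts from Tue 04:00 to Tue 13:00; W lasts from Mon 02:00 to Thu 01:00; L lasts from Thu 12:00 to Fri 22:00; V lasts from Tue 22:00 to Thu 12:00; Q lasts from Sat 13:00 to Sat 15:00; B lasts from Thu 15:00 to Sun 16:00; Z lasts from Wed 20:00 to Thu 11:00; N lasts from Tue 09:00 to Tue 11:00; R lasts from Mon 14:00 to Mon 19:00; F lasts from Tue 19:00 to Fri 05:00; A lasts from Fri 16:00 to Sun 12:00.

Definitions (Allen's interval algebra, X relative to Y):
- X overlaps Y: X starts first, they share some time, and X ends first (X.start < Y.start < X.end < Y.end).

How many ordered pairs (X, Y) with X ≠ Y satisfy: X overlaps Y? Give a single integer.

11

Checking all 156 ordered pairs for relation 'overlaps'; matching pairs in alphabetical order:
(A, E): A overlaps E ✓
(F, B): F overlaps B ✓
(F, L): F overlaps L ✓
(L, A): L overlaps A ✓
(L, B): L overlaps B ✓
(P, V): P overlaps V ✓
(P, Z): P overlaps Z ✓
(W, F): W overlaps F ✓
(W, P): W overlaps P ✓
(W, V): W overlaps V ✓
(W, Z): W overlaps Z ✓
Count: 11.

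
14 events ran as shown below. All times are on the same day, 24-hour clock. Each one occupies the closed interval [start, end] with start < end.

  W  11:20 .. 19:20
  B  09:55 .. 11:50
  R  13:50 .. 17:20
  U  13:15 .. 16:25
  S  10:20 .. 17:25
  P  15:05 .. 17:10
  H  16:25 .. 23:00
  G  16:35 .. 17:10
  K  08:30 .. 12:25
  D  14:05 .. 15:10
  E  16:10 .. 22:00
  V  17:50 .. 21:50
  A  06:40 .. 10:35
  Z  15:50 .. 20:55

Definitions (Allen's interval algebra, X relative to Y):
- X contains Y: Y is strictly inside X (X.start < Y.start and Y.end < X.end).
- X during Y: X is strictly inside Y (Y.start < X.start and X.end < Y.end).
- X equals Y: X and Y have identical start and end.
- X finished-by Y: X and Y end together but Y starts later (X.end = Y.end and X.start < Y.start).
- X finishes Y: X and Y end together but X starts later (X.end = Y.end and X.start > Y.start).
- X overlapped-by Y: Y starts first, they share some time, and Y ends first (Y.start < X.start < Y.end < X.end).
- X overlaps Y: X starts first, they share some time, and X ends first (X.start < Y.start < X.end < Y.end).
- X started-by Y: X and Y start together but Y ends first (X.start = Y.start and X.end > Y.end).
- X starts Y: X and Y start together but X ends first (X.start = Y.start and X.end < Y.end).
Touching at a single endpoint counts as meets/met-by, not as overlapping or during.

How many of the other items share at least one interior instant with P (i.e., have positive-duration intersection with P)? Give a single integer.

9

Target P = [15:05, 17:10].
A [06:40, 10:35] → before → no.
B [09:55, 11:50] → before → no.
D [14:05, 15:10] → overlaps → counts.
E [16:10, 22:00] → overlapped-by → counts.
G [16:35, 17:10] → finishes → counts.
H [16:25, 23:00] → overlapped-by → counts.
K [08:30, 12:25] → before → no.
R [13:50, 17:20] → contains → counts.
S [10:20, 17:25] → contains → counts.
U [13:15, 16:25] → overlaps → counts.
V [17:50, 21:50] → after → no.
W [11:20, 19:20] → contains → counts.
Z [15:50, 20:55] → overlapped-by → counts.
Total: 9.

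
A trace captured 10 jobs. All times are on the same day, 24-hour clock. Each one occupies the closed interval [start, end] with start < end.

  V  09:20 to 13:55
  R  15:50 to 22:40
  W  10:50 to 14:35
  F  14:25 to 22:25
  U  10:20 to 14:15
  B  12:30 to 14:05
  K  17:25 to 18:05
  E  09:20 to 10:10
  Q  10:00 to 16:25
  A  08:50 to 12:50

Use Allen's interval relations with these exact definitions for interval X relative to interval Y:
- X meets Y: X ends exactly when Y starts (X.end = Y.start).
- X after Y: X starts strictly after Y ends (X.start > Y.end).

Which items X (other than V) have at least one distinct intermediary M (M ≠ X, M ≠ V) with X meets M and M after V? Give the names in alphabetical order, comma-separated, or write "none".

none

Target V = [09:20, 13:55].
Intermediaries M with M after V: F, K, R.
Via F — items with X meets F: none.
Via K — items with X meets K: none.
Via R — items with X meets R: none.
Union: none.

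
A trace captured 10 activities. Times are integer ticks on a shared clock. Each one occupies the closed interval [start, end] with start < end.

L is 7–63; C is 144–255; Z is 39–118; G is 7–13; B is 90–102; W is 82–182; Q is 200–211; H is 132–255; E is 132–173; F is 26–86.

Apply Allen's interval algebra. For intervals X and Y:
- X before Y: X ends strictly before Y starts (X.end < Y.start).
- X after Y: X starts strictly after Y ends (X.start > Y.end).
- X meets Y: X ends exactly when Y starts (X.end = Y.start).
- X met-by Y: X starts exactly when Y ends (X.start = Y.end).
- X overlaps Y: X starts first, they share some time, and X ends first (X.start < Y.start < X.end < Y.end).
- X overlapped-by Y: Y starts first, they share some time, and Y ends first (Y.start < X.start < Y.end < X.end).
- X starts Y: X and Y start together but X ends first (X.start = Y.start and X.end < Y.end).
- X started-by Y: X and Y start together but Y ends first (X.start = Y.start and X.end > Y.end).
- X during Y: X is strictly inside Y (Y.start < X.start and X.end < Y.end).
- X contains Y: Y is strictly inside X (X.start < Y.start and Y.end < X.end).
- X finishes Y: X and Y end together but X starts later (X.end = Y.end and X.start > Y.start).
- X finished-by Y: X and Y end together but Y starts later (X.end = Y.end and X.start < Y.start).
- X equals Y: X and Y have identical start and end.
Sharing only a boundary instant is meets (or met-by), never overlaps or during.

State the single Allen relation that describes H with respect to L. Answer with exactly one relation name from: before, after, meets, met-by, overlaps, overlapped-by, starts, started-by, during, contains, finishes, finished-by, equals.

after

H = [132, 255]; L = [7, 63].
Compare endpoints: H.start > L.start, H.start > L.end, H.end > L.start, H.end > L.end.
That pattern is 'after'.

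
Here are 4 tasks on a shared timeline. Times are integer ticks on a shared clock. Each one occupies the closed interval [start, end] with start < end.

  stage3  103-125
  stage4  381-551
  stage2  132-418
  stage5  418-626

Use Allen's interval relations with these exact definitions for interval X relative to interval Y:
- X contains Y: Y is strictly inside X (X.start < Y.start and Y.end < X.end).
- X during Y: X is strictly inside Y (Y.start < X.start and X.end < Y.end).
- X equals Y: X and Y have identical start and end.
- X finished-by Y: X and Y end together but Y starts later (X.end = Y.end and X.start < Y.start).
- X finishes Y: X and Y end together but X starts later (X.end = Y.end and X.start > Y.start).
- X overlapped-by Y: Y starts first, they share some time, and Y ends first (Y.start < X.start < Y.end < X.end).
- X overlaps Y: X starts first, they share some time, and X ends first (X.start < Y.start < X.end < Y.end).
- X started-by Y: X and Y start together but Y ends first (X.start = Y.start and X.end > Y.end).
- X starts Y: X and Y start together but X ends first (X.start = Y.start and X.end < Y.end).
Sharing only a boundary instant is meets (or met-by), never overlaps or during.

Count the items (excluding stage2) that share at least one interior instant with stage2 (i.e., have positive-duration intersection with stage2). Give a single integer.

Target stage2 = [132, 418].
stage3 [103, 125] → before → no.
stage4 [381, 551] → overlapped-by → counts.
stage5 [418, 626] → met-by → no.
Total: 1.

1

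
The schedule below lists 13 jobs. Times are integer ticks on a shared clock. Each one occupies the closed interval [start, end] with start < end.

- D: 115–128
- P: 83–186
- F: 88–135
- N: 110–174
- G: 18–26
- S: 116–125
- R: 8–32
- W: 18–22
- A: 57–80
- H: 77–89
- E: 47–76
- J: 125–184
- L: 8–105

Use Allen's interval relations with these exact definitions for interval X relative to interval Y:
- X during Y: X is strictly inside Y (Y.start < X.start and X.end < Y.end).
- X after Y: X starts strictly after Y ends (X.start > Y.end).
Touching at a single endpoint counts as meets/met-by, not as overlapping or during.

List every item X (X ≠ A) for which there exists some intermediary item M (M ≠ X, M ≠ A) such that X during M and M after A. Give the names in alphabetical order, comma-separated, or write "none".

Target A = [57, 80].
Intermediaries M with M after A: D, F, J, N, P, S.
Via D — items with X during D: S.
Via F — items with X during F: D, S.
Via J — items with X during J: none.
Via N — items with X during N: D, S.
Via P — items with X during P: D, F, J, N, S.
Via S — items with X during S: none.
Union: D, F, J, N, S.

D, F, J, N, S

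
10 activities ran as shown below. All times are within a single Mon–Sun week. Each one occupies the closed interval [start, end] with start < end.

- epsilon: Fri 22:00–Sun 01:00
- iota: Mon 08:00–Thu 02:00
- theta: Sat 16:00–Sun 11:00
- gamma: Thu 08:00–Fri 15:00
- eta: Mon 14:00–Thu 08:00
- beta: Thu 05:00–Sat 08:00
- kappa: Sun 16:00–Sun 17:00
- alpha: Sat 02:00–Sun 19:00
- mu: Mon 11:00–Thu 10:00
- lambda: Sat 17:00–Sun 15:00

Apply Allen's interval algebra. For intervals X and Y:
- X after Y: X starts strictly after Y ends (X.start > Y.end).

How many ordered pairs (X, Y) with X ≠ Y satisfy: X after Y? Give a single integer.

Checking all 90 ordered pairs for relation 'after'; matching pairs in alphabetical order:
(alpha, eta): alpha after eta ✓
(alpha, gamma): alpha after gamma ✓
(alpha, iota): alpha after iota ✓
(alpha, mu): alpha after mu ✓
(beta, iota): beta after iota ✓
(epsilon, eta): epsilon after eta ✓
(epsilon, gamma): epsilon after gamma ✓
(epsilon, iota): epsilon after iota ✓
(epsilon, mu): epsilon after mu ✓
(gamma, iota): gamma after iota ✓
(kappa, beta): kappa after beta ✓
(kappa, epsilon): kappa after epsilon ✓
(kappa, eta): kappa after eta ✓
(kappa, gamma): kappa after gamma ✓
(kappa, iota): kappa after iota ✓
(kappa, lambda): kappa after lambda ✓
(kappa, mu): kappa after mu ✓
(kappa, theta): kappa after theta ✓
(lambda, beta): lambda after beta ✓
(lambda, eta): lambda after eta ✓
(lambda, gamma): lambda after gamma ✓
(lambda, iota): lambda after iota ✓
(lambda, mu): lambda after mu ✓
(theta, beta): theta after beta ✓
... plus 4 further pairs not listed.
Count: 28.

28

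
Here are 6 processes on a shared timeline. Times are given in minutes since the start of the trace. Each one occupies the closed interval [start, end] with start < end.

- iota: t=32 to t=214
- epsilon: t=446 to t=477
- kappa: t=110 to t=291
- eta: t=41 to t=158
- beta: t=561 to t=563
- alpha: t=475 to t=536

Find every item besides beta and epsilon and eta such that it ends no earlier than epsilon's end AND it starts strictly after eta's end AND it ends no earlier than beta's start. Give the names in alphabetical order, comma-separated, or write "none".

Conditions: its end is no earlier than epsilon's end (X.end >= t=477) AND its start is strictly after eta's end (X.start > t=158) AND its end is no earlier than beta's start (X.end >= t=561).
alpha: end t=536 >= t=477? ✓; start t=475 > t=158? ✓; end t=536 >= t=561? ✗ → no.
iota: end t=214 >= t=477? ✗; start t=32 > t=158? ✗; end t=214 >= t=561? ✗ → no.
kappa: end t=291 >= t=477? ✗; start t=110 > t=158? ✗; end t=291 >= t=561? ✗ → no.
Result: none.

none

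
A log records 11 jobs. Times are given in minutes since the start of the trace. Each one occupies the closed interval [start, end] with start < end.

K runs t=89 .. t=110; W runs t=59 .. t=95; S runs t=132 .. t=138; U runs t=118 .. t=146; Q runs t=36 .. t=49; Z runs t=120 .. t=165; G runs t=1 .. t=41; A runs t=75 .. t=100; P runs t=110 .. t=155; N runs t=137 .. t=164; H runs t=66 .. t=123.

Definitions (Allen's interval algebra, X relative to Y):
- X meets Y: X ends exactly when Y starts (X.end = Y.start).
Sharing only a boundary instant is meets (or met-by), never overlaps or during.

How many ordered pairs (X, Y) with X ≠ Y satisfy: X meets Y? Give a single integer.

Checking all 110 ordered pairs for relation 'meets'; matching pairs in alphabetical order:
(K, P): K meets P ✓
Count: 1.

1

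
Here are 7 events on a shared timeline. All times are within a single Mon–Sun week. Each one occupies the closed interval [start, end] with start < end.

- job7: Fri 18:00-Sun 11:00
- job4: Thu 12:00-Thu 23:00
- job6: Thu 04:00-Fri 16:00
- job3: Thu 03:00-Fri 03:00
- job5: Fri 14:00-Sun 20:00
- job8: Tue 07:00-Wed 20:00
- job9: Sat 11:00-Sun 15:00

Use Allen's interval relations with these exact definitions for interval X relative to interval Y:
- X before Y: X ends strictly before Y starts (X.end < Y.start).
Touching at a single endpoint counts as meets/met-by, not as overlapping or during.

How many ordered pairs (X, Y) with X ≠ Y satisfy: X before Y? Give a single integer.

14

Checking all 42 ordered pairs for relation 'before'; matching pairs in alphabetical order:
(job3, job5): job3 before job5 ✓
(job3, job7): job3 before job7 ✓
(job3, job9): job3 before job9 ✓
(job4, job5): job4 before job5 ✓
(job4, job7): job4 before job7 ✓
(job4, job9): job4 before job9 ✓
(job6, job7): job6 before job7 ✓
(job6, job9): job6 before job9 ✓
(job8, job3): job8 before job3 ✓
(job8, job4): job8 before job4 ✓
(job8, job5): job8 before job5 ✓
(job8, job6): job8 before job6 ✓
(job8, job7): job8 before job7 ✓
(job8, job9): job8 before job9 ✓
Count: 14.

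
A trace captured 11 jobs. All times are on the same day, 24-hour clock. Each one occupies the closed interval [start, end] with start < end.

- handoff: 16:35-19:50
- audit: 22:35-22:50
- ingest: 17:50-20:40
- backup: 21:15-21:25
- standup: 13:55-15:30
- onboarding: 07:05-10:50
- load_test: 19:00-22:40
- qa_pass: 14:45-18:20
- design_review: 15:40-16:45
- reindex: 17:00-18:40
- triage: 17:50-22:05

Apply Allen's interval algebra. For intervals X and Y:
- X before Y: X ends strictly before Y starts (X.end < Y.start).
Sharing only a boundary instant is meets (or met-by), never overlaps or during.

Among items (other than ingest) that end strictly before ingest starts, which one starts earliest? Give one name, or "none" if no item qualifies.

Target ingest = [17:50, 20:40].
audit [22:35, 22:50] → after → excluded.
backup [21:15, 21:25] → after → excluded.
design_review [15:40, 16:45] → before → candidate.
handoff [16:35, 19:50] → overlaps → excluded.
load_test [19:00, 22:40] → overlapped-by → excluded.
onboarding [07:05, 10:50] → before → candidate.
qa_pass [14:45, 18:20] → overlaps → excluded.
reindex [17:00, 18:40] → overlaps → excluded.
standup [13:55, 15:30] → before → candidate.
triage [17:50, 22:05] → started-by → excluded.
Among candidates, earliest start is 07:05 → onboarding.

onboarding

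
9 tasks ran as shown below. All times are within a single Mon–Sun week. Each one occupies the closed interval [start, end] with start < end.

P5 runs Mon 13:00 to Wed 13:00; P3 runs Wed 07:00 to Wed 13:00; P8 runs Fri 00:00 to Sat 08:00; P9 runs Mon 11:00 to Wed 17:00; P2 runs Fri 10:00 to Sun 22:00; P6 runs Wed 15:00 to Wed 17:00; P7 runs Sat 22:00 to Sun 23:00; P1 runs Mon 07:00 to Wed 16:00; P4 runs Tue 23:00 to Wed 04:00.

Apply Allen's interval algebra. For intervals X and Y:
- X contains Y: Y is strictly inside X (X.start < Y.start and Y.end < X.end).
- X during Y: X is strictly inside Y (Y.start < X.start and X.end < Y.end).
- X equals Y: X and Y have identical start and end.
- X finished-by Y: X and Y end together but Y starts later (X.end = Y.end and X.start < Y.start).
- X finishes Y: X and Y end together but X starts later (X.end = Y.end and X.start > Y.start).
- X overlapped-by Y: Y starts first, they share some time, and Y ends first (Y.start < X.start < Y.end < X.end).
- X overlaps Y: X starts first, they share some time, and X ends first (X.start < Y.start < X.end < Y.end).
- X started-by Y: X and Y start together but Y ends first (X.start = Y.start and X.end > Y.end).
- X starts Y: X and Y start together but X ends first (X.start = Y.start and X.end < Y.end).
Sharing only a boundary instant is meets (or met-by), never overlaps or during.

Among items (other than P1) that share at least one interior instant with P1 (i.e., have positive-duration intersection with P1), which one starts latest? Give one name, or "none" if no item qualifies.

Target P1 = [Mon 07:00, Wed 16:00].
P2 [Fri 10:00, Sun 22:00] → after → excluded.
P3 [Wed 07:00, Wed 13:00] → during → candidate.
P4 [Tue 23:00, Wed 04:00] → during → candidate.
P5 [Mon 13:00, Wed 13:00] → during → candidate.
P6 [Wed 15:00, Wed 17:00] → overlapped-by → candidate.
P7 [Sat 22:00, Sun 23:00] → after → excluded.
P8 [Fri 00:00, Sat 08:00] → after → excluded.
P9 [Mon 11:00, Wed 17:00] → overlapped-by → candidate.
Among candidates, latest start is Wed 15:00 → P6.

P6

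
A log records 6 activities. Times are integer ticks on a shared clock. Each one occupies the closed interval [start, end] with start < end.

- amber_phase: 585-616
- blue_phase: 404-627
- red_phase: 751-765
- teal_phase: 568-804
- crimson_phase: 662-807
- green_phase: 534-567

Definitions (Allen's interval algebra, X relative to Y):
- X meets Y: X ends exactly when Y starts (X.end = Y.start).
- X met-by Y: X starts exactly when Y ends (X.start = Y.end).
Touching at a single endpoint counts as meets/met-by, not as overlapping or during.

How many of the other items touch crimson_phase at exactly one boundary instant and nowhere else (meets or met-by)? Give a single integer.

Target crimson_phase = [662, 807].
amber_phase [585, 616] → before → no.
blue_phase [404, 627] → before → no.
green_phase [534, 567] → before → no.
red_phase [751, 765] → during → no.
teal_phase [568, 804] → overlaps → no.
Total: 0.

0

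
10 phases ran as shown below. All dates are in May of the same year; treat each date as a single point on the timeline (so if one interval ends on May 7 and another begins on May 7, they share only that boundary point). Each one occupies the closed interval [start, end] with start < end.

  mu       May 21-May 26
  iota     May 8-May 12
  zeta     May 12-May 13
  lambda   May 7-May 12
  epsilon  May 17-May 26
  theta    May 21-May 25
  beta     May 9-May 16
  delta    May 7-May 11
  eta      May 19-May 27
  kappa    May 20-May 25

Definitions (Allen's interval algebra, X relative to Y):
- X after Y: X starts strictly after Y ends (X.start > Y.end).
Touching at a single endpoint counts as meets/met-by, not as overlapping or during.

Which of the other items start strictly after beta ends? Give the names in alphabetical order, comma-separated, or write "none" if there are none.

epsilon, eta, kappa, mu, theta

Target beta = [May 9, May 16].
delta [May 7, May 11] → overlaps → no.
epsilon [May 17, May 26] → after → yes.
eta [May 19, May 27] → after → yes.
iota [May 8, May 12] → overlaps → no.
kappa [May 20, May 25] → after → yes.
lambda [May 7, May 12] → overlaps → no.
mu [May 21, May 26] → after → yes.
theta [May 21, May 25] → after → yes.
zeta [May 12, May 13] → during → no.
Result: epsilon, eta, kappa, mu, theta.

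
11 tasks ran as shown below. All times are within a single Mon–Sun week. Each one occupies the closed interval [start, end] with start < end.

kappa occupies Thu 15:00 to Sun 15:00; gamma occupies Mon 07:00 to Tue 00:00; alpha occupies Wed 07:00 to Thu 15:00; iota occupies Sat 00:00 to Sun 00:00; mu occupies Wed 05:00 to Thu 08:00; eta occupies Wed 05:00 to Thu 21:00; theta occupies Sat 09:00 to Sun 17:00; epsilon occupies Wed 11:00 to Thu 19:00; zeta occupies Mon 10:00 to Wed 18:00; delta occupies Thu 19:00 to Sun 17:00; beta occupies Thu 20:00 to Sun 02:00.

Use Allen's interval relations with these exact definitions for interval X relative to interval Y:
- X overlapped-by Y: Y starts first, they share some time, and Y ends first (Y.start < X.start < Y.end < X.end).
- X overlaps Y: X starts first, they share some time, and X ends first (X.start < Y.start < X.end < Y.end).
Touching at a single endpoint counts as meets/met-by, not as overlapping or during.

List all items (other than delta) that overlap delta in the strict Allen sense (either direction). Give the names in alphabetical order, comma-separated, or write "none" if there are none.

Target delta = [Thu 19:00, Sun 17:00].
alpha [Wed 07:00, Thu 15:00] → before → no.
beta [Thu 20:00, Sun 02:00] → during → no.
epsilon [Wed 11:00, Thu 19:00] → meets → no.
eta [Wed 05:00, Thu 21:00] → overlaps → yes.
gamma [Mon 07:00, Tue 00:00] → before → no.
iota [Sat 00:00, Sun 00:00] → during → no.
kappa [Thu 15:00, Sun 15:00] → overlaps → yes.
mu [Wed 05:00, Thu 08:00] → before → no.
theta [Sat 09:00, Sun 17:00] → finishes → no.
zeta [Mon 10:00, Wed 18:00] → before → no.
Result: eta, kappa.

eta, kappa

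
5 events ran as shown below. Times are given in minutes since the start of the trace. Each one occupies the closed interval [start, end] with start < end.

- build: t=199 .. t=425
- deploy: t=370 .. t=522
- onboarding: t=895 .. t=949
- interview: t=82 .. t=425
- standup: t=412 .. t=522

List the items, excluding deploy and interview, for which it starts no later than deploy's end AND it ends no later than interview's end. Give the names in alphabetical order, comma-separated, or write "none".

build

Conditions: its start is no later than deploy's end (X.start <= t=522) AND its end is no later than interview's end (X.end <= t=425).
build: start t=199 <= t=522? ✓; end t=425 <= t=425? ✓ → yes.
onboarding: start t=895 <= t=522? ✗; end t=949 <= t=425? ✗ → no.
standup: start t=412 <= t=522? ✓; end t=522 <= t=425? ✗ → no.
Result: build.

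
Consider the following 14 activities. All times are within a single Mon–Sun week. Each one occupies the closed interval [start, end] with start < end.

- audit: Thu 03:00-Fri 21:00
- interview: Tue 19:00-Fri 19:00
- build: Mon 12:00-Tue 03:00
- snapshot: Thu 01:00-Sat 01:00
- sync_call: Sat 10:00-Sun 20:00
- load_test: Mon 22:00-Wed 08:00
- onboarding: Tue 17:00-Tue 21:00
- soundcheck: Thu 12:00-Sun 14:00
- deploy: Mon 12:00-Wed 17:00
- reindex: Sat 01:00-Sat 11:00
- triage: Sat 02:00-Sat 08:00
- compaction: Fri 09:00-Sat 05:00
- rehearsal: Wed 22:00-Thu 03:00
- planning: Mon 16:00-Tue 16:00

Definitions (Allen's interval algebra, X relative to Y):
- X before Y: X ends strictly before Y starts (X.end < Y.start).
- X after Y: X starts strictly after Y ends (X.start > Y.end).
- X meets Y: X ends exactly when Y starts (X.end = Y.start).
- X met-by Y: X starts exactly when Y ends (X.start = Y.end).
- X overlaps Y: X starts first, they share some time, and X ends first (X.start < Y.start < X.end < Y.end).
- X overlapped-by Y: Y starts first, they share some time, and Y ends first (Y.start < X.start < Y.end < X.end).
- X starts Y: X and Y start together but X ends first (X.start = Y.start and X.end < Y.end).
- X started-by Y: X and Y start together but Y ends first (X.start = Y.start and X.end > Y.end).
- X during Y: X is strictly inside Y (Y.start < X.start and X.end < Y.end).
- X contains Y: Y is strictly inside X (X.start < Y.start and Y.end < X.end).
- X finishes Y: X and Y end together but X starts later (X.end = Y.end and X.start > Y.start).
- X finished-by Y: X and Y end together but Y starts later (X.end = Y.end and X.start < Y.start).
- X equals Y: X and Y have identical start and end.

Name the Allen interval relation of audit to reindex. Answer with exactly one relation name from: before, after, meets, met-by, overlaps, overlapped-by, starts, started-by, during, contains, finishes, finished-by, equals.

audit = [Thu 03:00, Fri 21:00]; reindex = [Sat 01:00, Sat 11:00].
Compare endpoints: audit.start < reindex.start, audit.start < reindex.end, audit.end < reindex.start, audit.end < reindex.end.
That pattern is 'before'.

before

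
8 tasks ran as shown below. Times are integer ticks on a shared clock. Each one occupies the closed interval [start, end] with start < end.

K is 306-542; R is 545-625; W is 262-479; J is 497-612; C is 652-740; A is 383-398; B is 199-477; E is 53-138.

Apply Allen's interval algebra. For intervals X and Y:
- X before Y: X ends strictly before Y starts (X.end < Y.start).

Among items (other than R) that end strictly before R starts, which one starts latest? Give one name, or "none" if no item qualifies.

A

Target R = [545, 625].
A [383, 398] → before → candidate.
B [199, 477] → before → candidate.
C [652, 740] → after → excluded.
E [53, 138] → before → candidate.
J [497, 612] → overlaps → excluded.
K [306, 542] → before → candidate.
W [262, 479] → before → candidate.
Among candidates, latest start is 383 → A.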